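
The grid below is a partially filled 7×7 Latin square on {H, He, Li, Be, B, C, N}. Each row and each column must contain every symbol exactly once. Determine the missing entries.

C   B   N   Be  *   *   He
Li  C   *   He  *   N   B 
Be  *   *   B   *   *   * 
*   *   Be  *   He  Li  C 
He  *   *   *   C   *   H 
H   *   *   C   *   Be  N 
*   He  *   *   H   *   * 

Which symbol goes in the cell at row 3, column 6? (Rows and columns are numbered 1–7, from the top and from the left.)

(r1,c5) = Li
(r1,c6) = H
(r2,c3) = H
(r2,c5) = Be
(r3,c5) = N
(r3,c7) = Li
(r5,c6) = B
(r6,c2) = Li
(r6,c5) = B
(r7,c6) = C
(r7,c7) = Be
(r3,c2) = H
(r3,c6) = He

He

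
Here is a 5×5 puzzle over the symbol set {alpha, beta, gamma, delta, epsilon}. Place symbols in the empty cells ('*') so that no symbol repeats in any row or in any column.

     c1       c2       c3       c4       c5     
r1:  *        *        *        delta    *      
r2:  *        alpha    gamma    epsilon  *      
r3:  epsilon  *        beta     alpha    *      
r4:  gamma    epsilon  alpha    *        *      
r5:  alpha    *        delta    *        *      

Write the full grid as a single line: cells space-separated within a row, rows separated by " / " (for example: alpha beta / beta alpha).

beta gamma epsilon delta alpha / delta alpha gamma epsilon beta / epsilon delta beta alpha gamma / gamma epsilon alpha beta delta / alpha beta delta gamma epsilon

Cell (r1,c1): row 1 has {delta}; column 1 has {alpha,gamma,epsilon} → beta.
Cell (r1,c2): row 1 has {beta,delta}; column 2 has {alpha,epsilon} → gamma.
Cell (r1,c3): row 1 has {beta,gamma,delta}; column 3 has {alpha,beta,gamma,delta} → epsilon.
Cell (r1,c5): row 1 has {beta,gamma,delta,epsilon}; column 5 is empty so far → alpha.
Cell (r2,c1): row 2 has {alpha,gamma,epsilon}; column 1 has {alpha,beta,gamma,epsilon} → delta.
Cell (r2,c5): row 2 has {alpha,gamma,delta,epsilon}; column 5 has {alpha} → beta.
Cell (r3,c2): row 3 has {alpha,beta,epsilon}; column 2 has {alpha,gamma,epsilon} → delta.
Cell (r3,c5): row 3 has {alpha,beta,delta,epsilon}; column 5 has {alpha,beta} → gamma.
Cell (r4,c4): row 4 has {alpha,gamma,epsilon}; column 4 has {alpha,delta,epsilon} → beta.
Cell (r4,c5): row 4 has {alpha,beta,gamma,epsilon}; column 5 has {alpha,beta,gamma} → delta.
Cell (r5,c2): row 5 has {alpha,delta}; column 2 has {alpha,gamma,delta,epsilon} → beta.
Cell (r5,c4): row 5 has {alpha,beta,delta}; column 4 has {alpha,beta,delta,epsilon} → gamma.
Cell (r5,c5): row 5 has {alpha,beta,gamma,delta}; column 5 has {alpha,beta,gamma,delta} → epsilon.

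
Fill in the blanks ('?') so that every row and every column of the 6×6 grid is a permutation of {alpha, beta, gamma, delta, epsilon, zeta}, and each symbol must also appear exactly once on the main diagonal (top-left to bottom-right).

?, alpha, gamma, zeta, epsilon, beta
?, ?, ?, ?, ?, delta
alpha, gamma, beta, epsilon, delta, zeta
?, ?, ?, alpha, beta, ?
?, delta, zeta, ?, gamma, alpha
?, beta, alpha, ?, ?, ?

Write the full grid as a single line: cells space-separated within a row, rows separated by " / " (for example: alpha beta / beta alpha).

row 1 has {alpha,beta,gamma,epsilon,zeta}; column 1 has {alpha}; the diagonal has {alpha,beta,gamma} — only delta is left for (r1,c1).
row 2 has {delta}; column 3 has {alpha,beta,gamma,zeta} — only epsilon is left for (r2,c3).
row 4 has {alpha,beta}; column 3 has {alpha,beta,gamma,epsilon,zeta} — only delta is left for (r4,c3).
row 5 has {alpha,gamma,delta,zeta}; column 4 has {alpha,epsilon,zeta} — only beta is left for (r5,c4).
row 6 has {alpha,beta}; column 5 has {beta,gamma,delta,epsilon} — only zeta is left for (r6,c5).
row 6 has {alpha,beta,zeta}; column 6 has {alpha,beta,delta,zeta}; the diagonal has {alpha,beta,gamma,delta} — only epsilon is left for (r6,c6).
row 2 has {delta,epsilon}; column 2 has {alpha,beta,gamma,delta}; the diagonal has {alpha,beta,gamma,delta,epsilon} — only zeta is left for (r2,c2).
row 2 has {delta,epsilon,zeta}; column 4 has {alpha,beta,epsilon,zeta} — only gamma is left for (r2,c4).
row 2 has {gamma,delta,epsilon,zeta}; column 5 has {beta,gamma,delta,epsilon,zeta} — only alpha is left for (r2,c5).
row 4 has {alpha,beta,delta}; column 2 has {alpha,beta,gamma,delta,zeta} — only epsilon is left for (r4,c2).
row 4 has {alpha,beta,delta,epsilon}; column 6 has {alpha,beta,delta,epsilon,zeta} — only gamma is left for (r4,c6).
row 5 has {alpha,beta,gamma,delta,zeta}; column 1 has {alpha,delta} — only epsilon is left for (r5,c1).
row 6 has {alpha,beta,epsilon,zeta}; column 1 has {alpha,delta,epsilon} — only gamma is left for (r6,c1).
row 6 has {alpha,beta,gamma,epsilon,zeta}; column 4 has {alpha,beta,gamma,epsilon,zeta} — only delta is left for (r6,c4).
row 2 has {alpha,gamma,delta,epsilon,zeta}; column 1 has {alpha,gamma,delta,epsilon} — only beta is left for (r2,c1).
row 4 has {alpha,beta,gamma,delta,epsilon}; column 1 has {alpha,beta,gamma,delta,epsilon} — only zeta is left for (r4,c1).

delta alpha gamma zeta epsilon beta / beta zeta epsilon gamma alpha delta / alpha gamma beta epsilon delta zeta / zeta epsilon delta alpha beta gamma / epsilon delta zeta beta gamma alpha / gamma beta alpha delta zeta epsilon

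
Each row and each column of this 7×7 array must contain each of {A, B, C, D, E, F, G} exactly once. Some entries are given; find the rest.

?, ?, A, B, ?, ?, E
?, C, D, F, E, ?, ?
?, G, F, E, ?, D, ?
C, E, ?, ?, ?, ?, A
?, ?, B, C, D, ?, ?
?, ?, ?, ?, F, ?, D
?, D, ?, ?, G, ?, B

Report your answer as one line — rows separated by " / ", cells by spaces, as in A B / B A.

(r1,c2): row 1 has {A,B,E}; column 2 has {C,D,E,G}, so it must be F.
(r1,c5): row 1 has {A,B,E,F}; column 5 has {D,E,F,G}, so it must be C.
(r1,c6): row 1 has {A,B,C,E,F}; column 6 has {D}, so it must be G.
(r2,c7): row 2 has {C,D,E,F}; column 7 has {A,B,D,E}, so it must be G.
(r3,c7): row 3 has {D,E,F,G}; column 7 has {A,B,D,E,G}, so it must be C.
(r4,c3): row 4 has {A,C,E}; column 3 has {A,B,D,F}, so it must be G.
(r4,c4): row 4 has {A,C,E,G}; column 4 has {B,C,E,F}, so it must be D.
(r4,c5): row 4 has {A,C,D,E,G}; column 5 has {C,D,E,F,G}, so it must be B.
(r4,c6): row 4 has {A,B,C,D,E,G}; column 6 has {D,G}, so it must be F.
(r5,c2): row 5 has {B,C,D}; column 2 has {C,D,E,F,G}, so it must be A.
(r5,c6): row 5 has {A,B,C,D}; column 6 has {D,F,G}, so it must be E.
(r5,c7): row 5 has {A,B,C,D,E}; column 7 has {A,B,C,D,E,G}, so it must be F.
(r6,c2): row 6 has {D,F}; column 2 has {A,C,D,E,F,G}, so it must be B.
(r7,c4): row 7 has {B,D,G}; column 4 has {B,C,D,E,F}, so it must be A.
(r7,c6): row 7 has {A,B,D,G}; column 6 has {D,E,F,G}, so it must be C.
(r1,c1): row 1 has {A,B,C,E,F,G}; column 1 has {C}, so it must be D.
(r3,c5): row 3 has {C,D,E,F,G}; column 5 has {B,C,D,E,F,G}, so it must be A.
(r5,c1): row 5 has {A,B,C,D,E,F}; column 1 has {C,D}, so it must be G.
(r6,c4): row 6 has {B,D,F}; column 4 has {A,B,C,D,E,F}, so it must be G.
(r6,c6): row 6 has {B,D,F,G}; column 6 has {C,D,E,F,G}, so it must be A.
(r7,c3): row 7 has {A,B,C,D,G}; column 3 has {A,B,D,F,G}, so it must be E.
(r2,c6): row 2 has {C,D,E,F,G}; column 6 has {A,C,D,E,F,G}, so it must be B.
(r3,c1): row 3 has {A,C,D,E,F,G}; column 1 has {C,D,G}, so it must be B.
(r6,c1): row 6 has {A,B,D,F,G}; column 1 has {B,C,D,G}, so it must be E.
(r6,c3): row 6 has {A,B,D,E,F,G}; column 3 has {A,B,D,E,F,G}, so it must be C.
(r7,c1): row 7 has {A,B,C,D,E,G}; column 1 has {B,C,D,E,G}, so it must be F.
(r2,c1): row 2 has {B,C,D,E,F,G}; column 1 has {B,C,D,E,F,G}, so it must be A.

D F A B C G E / A C D F E B G / B G F E A D C / C E G D B F A / G A B C D E F / E B C G F A D / F D E A G C B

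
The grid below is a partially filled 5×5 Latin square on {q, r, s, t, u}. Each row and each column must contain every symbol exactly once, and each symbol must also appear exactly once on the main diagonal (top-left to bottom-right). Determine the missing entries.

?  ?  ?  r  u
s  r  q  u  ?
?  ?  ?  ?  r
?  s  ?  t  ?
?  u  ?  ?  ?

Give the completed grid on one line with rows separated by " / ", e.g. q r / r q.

q t s r u / s r q u t / t q u s r / u s r t q / r u t q s

(r1,c1) = q
(r1,c2) = t
(r1,c3) = s
(r2,c5) = t
(r3,c2) = q
(r3,c3) = u
(r3,c4) = s
(r4,c3) = r
(r4,c5) = q
(r5,c3) = t
(r5,c4) = q
(r5,c5) = s
(r3,c1) = t
(r4,c1) = u
(r5,c1) = r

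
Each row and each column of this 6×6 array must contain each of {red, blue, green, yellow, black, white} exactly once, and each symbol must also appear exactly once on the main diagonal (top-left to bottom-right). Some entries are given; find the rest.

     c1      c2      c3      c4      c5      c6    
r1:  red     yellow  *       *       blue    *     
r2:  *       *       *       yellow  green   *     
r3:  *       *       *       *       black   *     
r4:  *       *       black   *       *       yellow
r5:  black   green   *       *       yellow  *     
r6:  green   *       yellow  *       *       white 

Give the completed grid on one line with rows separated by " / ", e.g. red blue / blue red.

(r6,c5): row 6 has {green,yellow,white}; column 5 has {blue,green,yellow,black}, so it must be red.
(r4,c5): row 4 has {yellow,black}; column 5 has {red,blue,green,yellow,black}, so it must be white.
(r4,c1): row 4 has {yellow,black,white}; column 1 has {red,green,black}, so it must be blue.
(r4,c2): row 4 has {blue,yellow,black,white}; column 2 has {green,yellow}, so it must be red.
(r4,c4): row 4 has {red,blue,yellow,black,white}; column 4 has {yellow}; the diagonal has {red,yellow,white}, so it must be green.
(r2,c1): row 2 has {green,yellow}; column 1 has {red,blue,green,black}, so it must be white.
(r3,c1): row 3 has {black}; column 1 has {red,blue,green,black,white}, so it must be yellow.
(r3,c3): row 3 has {yellow,black}; column 3 has {yellow,black}; the diagonal has {red,green,yellow,white}, so it must be blue.
(r2,c2): row 2 has {green,yellow,white}; column 2 has {red,green,yellow}; the diagonal has {red,blue,green,yellow,white}, so it must be black.
(r2,c3): row 2 has {green,yellow,black,white}; column 3 has {blue,yellow,black}, so it must be red.
(r2,c6): row 2 has {red,green,yellow,black,white}; column 6 has {yellow,white}, so it must be blue.
(r3,c2): row 3 has {blue,yellow,black}; column 2 has {red,green,yellow,black}, so it must be white.
(r3,c4): row 3 has {blue,yellow,black,white}; column 4 has {green,yellow}, so it must be red.
(r3,c6): row 3 has {red,blue,yellow,black,white}; column 6 has {blue,yellow,white}, so it must be green.
(r5,c3): row 5 has {green,yellow,black}; column 3 has {red,blue,yellow,black}, so it must be white.
(r5,c4): row 5 has {green,yellow,black,white}; column 4 has {red,green,yellow}, so it must be blue.
(r5,c6): row 5 has {blue,green,yellow,black,white}; column 6 has {blue,green,yellow,white}, so it must be red.
(r6,c2): row 6 has {red,green,yellow,white}; column 2 has {red,green,yellow,black,white}, so it must be blue.
(r6,c4): row 6 has {red,blue,green,yellow,white}; column 4 has {red,blue,green,yellow}, so it must be black.
(r1,c3): row 1 has {red,blue,yellow}; column 3 has {red,blue,yellow,black,white}, so it must be green.
(r1,c4): row 1 has {red,blue,green,yellow}; column 4 has {red,blue,green,yellow,black}, so it must be white.
(r1,c6): row 1 has {red,blue,green,yellow,white}; column 6 has {red,blue,green,yellow,white}, so it must be black.

red yellow green white blue black / white black red yellow green blue / yellow white blue red black green / blue red black green white yellow / black green white blue yellow red / green blue yellow black red white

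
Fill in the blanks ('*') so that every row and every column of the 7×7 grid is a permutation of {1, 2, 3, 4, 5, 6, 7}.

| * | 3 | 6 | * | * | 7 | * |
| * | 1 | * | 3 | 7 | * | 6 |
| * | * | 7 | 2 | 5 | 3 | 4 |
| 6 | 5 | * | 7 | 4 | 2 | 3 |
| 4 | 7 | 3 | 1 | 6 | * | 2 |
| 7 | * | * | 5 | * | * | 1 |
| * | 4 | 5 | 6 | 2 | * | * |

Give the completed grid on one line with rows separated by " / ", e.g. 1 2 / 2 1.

2 3 6 4 1 7 5 / 5 1 2 3 7 4 6 / 1 6 7 2 5 3 4 / 6 5 1 7 4 2 3 / 4 7 3 1 6 5 2 / 7 2 4 5 3 6 1 / 3 4 5 6 2 1 7

(r1,c4): row 1 has {3,6,7}; column 4 has {1,2,3,5,6,7}, so it must be 4.
(r1,c5): row 1 has {3,4,6,7}; column 5 has {2,4,5,6,7}, so it must be 1.
(r1,c7): row 1 has {1,3,4,6,7}; column 7 has {1,2,3,4,6}, so it must be 5.
(r3,c1): row 3 has {2,3,4,5,7}; column 1 has {4,6,7}, so it must be 1.
(r3,c2): row 3 has {1,2,3,4,5,7}; column 2 has {1,3,4,5,7}, so it must be 6.
(r4,c3): row 4 has {2,3,4,5,6,7}; column 3 has {3,5,6,7}, so it must be 1.
(r5,c6): row 5 has {1,2,3,4,6,7}; column 6 has {2,3,7}, so it must be 5.
(r6,c2): row 6 has {1,5,7}; column 2 has {1,3,4,5,6,7}, so it must be 2.
(r6,c3): row 6 has {1,2,5,7}; column 3 has {1,3,5,6,7}, so it must be 4.
(r6,c5): row 6 has {1,2,4,5,7}; column 5 has {1,2,4,5,6,7}, so it must be 3.
(r6,c6): row 6 has {1,2,3,4,5,7}; column 6 has {2,3,5,7}, so it must be 6.
(r7,c1): row 7 has {2,4,5,6}; column 1 has {1,4,6,7}, so it must be 3.
(r7,c6): row 7 has {2,3,4,5,6}; column 6 has {2,3,5,6,7}, so it must be 1.
(r7,c7): row 7 has {1,2,3,4,5,6}; column 7 has {1,2,3,4,5,6}, so it must be 7.
(r1,c1): row 1 has {1,3,4,5,6,7}; column 1 has {1,3,4,6,7}, so it must be 2.
(r2,c1): row 2 has {1,3,6,7}; column 1 has {1,2,3,4,6,7}, so it must be 5.
(r2,c3): row 2 has {1,3,5,6,7}; column 3 has {1,3,4,5,6,7}, so it must be 2.
(r2,c6): row 2 has {1,2,3,5,6,7}; column 6 has {1,2,3,5,6,7}, so it must be 4.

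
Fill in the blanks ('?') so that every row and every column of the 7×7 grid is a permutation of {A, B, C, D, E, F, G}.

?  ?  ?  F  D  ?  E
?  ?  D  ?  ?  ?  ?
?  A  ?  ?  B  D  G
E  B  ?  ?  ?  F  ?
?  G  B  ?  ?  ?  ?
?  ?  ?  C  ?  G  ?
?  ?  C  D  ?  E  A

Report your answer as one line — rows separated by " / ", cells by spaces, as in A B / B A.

(r1,c2) = C
(r3,c4) = E
(r5,c4) = A
(r5,c6) = C
(r7,c2) = F
(r7,c5) = G
(r2,c2) = E
(r3,c3) = F
(r4,c4) = G
(r6,c2) = D
(r7,c1) = B
(r2,c4) = B
(r2,c6) = A
(r3,c1) = C
(r4,c3) = A
(r4,c5) = C
(r4,c7) = D
(r5,c7) = F
(r6,c3) = E
(r6,c7) = B
(r1,c3) = G
(r1,c6) = B
(r2,c5) = F
(r2,c7) = C
(r5,c1) = D
(r5,c5) = E
(r6,c5) = A
(r1,c1) = A
(r2,c1) = G
(r6,c1) = F

A C G F D B E / G E D B F A C / C A F E B D G / E B A G C F D / D G B A E C F / F D E C A G B / B F C D G E A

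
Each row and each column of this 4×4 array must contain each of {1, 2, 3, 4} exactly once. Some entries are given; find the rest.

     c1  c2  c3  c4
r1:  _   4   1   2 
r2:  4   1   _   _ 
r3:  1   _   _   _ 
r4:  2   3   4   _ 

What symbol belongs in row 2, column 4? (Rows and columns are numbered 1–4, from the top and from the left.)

3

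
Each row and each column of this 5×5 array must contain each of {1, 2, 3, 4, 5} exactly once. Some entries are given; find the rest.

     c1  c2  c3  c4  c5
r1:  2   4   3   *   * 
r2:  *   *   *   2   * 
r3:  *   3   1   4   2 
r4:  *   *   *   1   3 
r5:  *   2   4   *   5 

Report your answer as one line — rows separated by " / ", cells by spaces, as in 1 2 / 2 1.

2 4 3 5 1 / 3 1 5 2 4 / 5 3 1 4 2 / 4 5 2 1 3 / 1 2 4 3 5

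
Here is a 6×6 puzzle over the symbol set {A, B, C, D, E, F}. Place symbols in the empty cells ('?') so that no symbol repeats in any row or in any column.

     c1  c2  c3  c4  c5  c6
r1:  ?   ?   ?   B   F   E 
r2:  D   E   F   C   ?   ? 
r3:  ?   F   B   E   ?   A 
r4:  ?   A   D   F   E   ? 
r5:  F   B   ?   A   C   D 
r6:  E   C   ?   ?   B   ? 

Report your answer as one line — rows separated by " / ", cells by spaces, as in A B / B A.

(r1,c2) = D
(r2,c5) = A
(r2,c6) = B
(r3,c1) = C
(r3,c5) = D
(r4,c1) = B
(r4,c6) = C
(r5,c3) = E
(r6,c3) = A
(r6,c4) = D
(r6,c6) = F
(r1,c1) = A
(r1,c3) = C

A D C B F E / D E F C A B / C F B E D A / B A D F E C / F B E A C D / E C A D B F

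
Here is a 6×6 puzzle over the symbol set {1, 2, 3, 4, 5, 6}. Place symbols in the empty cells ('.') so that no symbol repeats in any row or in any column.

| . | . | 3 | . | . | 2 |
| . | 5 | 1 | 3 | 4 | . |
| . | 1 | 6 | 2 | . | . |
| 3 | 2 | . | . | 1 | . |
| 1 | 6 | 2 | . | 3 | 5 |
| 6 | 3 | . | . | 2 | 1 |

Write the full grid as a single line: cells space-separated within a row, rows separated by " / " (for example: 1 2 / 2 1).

5 4 3 1 6 2 / 2 5 1 3 4 6 / 4 1 6 2 5 3 / 3 2 5 6 1 4 / 1 6 2 4 3 5 / 6 3 4 5 2 1

row 1 has {2,3}; column 2 has {1,2,3,5,6} — only 4 is left for (r1,c2).
row 2 has {1,3,4,5}; column 1 has {1,3,6} — only 2 is left for (r2,c1).
row 2 has {1,2,3,4,5}; column 6 has {1,2,5} — only 6 is left for (r2,c6).
row 3 has {1,2,6}; column 5 has {1,2,3,4} — only 5 is left for (r3,c5).
row 4 has {1,2,3}; column 6 has {1,2,5,6} — only 4 is left for (r4,c6).
row 5 has {1,2,3,5,6}; column 4 has {2,3} — only 4 is left for (r5,c4).
row 6 has {1,2,3,6}; column 4 has {2,3,4} — only 5 is left for (r6,c4).
row 1 has {2,3,4}; column 1 has {1,2,3,6} — only 5 is left for (r1,c1).
row 1 has {2,3,4,5}; column 5 has {1,2,3,4,5} — only 6 is left for (r1,c5).
row 3 has {1,2,5,6}; column 1 has {1,2,3,5,6} — only 4 is left for (r3,c1).
row 3 has {1,2,4,5,6}; column 6 has {1,2,4,5,6} — only 3 is left for (r3,c6).
row 4 has {1,2,3,4}; column 3 has {1,2,3,6} — only 5 is left for (r4,c3).
row 4 has {1,2,3,4,5}; column 4 has {2,3,4,5} — only 6 is left for (r4,c4).
row 6 has {1,2,3,5,6}; column 3 has {1,2,3,5,6} — only 4 is left for (r6,c3).
row 1 has {2,3,4,5,6}; column 4 has {2,3,4,5,6} — only 1 is left for (r1,c4).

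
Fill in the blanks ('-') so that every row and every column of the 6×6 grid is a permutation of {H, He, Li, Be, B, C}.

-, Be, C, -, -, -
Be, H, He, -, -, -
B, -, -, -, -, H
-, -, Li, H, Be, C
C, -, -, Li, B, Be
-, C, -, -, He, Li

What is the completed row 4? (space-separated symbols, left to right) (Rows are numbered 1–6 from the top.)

He B Li H Be C

Cell (r2,c6): row 2 has {H,He,Be}; column 6 has {H,Li,Be,C} → B.
Cell (r3,c3): row 3 has {H,B}; column 3 has {He,Li,C} → Be.
Cell (r4,c1): row 4 has {H,Li,Be,C}; column 1 has {Be,B,C} → He.
Cell (r4,c2): row 4 has {H,He,Li,Be,C}; column 2 has {H,Be,C} → B.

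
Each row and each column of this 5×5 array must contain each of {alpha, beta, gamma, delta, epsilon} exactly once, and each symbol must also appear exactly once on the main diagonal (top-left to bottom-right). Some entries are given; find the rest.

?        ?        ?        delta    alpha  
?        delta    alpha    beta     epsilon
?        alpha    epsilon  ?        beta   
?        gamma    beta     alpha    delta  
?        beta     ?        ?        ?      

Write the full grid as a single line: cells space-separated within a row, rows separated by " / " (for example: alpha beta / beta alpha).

(r1,c2) = epsilon
(r1,c3) = gamma
(r2,c1) = gamma
(r3,c1) = delta
(r3,c4) = gamma
(r4,c1) = epsilon
(r5,c1) = alpha
(r5,c3) = delta
(r5,c4) = epsilon
(r5,c5) = gamma
(r1,c1) = beta

beta epsilon gamma delta alpha / gamma delta alpha beta epsilon / delta alpha epsilon gamma beta / epsilon gamma beta alpha delta / alpha beta delta epsilon gamma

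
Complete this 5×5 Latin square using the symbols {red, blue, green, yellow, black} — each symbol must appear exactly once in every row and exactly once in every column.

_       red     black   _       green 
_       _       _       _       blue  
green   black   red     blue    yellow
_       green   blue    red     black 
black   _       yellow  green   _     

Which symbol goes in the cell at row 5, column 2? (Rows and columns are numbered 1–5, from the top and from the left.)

blue

row 1 has {red,green,black}; column 4 has {red,blue,green} — only yellow is left for (r1,c4).
row 2 has {blue}; column 2 has {red,green,black} — only yellow is left for (r2,c2).
row 2 has {blue,yellow}; column 3 has {red,blue,yellow,black} — only green is left for (r2,c3).
row 2 has {blue,green,yellow}; column 4 has {red,blue,green,yellow} — only black is left for (r2,c4).
row 4 has {red,blue,green,black}; column 1 has {green,black} — only yellow is left for (r4,c1).
row 5 has {green,yellow,black}; column 2 has {red,green,yellow,black} — only blue is left for (r5,c2).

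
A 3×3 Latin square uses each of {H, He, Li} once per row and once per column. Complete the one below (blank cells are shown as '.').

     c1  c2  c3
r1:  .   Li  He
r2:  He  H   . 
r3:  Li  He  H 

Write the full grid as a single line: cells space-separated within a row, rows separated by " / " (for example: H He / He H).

H Li He / He H Li / Li He H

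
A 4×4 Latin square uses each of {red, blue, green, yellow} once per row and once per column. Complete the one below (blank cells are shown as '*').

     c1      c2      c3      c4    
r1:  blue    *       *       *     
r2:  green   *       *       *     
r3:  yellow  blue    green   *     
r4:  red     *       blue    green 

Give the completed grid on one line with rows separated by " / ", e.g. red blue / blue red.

blue green red yellow / green red yellow blue / yellow blue green red / red yellow blue green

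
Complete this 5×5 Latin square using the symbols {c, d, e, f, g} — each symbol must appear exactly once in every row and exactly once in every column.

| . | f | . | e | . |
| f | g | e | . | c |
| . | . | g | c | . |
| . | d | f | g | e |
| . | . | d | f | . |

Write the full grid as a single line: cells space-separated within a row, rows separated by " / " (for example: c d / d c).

g f c e d / f g e d c / d e g c f / c d f g e / e c d f g

(r1,c3): row 1 has {e,f}; column 3 has {d,e,f,g}, so it must be c.
(r2,c4): row 2 has {c,e,f,g}; column 4 has {c,e,f,g}, so it must be d.
(r3,c2): row 3 has {c,g}; column 2 has {d,f,g}, so it must be e.
(r4,c1): row 4 has {d,e,f,g}; column 1 has {f}, so it must be c.
(r5,c2): row 5 has {d,f}; column 2 has {d,e,f,g}, so it must be c.
(r5,c5): row 5 has {c,d,f}; column 5 has {c,e}, so it must be g.
(r1,c5): row 1 has {c,e,f}; column 5 has {c,e,g}, so it must be d.
(r3,c1): row 3 has {c,e,g}; column 1 has {c,f}, so it must be d.
(r3,c5): row 3 has {c,d,e,g}; column 5 has {c,d,e,g}, so it must be f.
(r5,c1): row 5 has {c,d,f,g}; column 1 has {c,d,f}, so it must be e.
(r1,c1): row 1 has {c,d,e,f}; column 1 has {c,d,e,f}, so it must be g.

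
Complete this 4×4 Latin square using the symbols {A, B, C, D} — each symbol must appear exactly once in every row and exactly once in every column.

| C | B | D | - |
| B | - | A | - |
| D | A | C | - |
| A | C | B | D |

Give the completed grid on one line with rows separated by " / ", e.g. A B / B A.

C B D A / B D A C / D A C B / A C B D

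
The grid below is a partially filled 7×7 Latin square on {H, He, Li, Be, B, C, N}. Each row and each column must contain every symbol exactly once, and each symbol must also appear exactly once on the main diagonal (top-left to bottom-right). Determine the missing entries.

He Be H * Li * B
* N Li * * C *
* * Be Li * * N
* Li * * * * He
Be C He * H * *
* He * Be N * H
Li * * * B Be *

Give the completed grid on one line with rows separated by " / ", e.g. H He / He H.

row 1 has {H,He,Li,Be,B}; column 6 has {Be,C} — only N is left for (r1,c6).
row 2 has {Li,C,N}; column 7 has {H,He,B,N} — only Be is left for (r2,c7).
row 5 has {H,He,Be,C}; column 7 has {H,He,Be,B,N} — only Li is left for (r5,c7).
row 7 has {Li,Be,B}; column 2 has {He,Li,Be,C,N} — only H is left for (r7,c2).
row 7 has {H,Li,Be,B}; column 7 has {H,He,Li,Be,B,N}; the diagonal has {H,He,Be,N} — only C is left for (r7,c7).
row 1 has {H,He,Li,Be,B,N}; column 4 has {Li,Be} — only C is left for (r1,c4).
row 2 has {Li,Be,C,N}; column 5 has {H,Li,B,N} — only He is left for (r2,c5).
row 3 has {Li,Be,N}; column 2 has {H,He,Li,Be,C,N} — only B is left for (r3,c2).
row 3 has {Li,Be,B,N}; column 5 has {H,He,Li,B,N} — only C is left for (r3,c5).
row 4 has {He,Li}; column 4 has {Li,Be,C}; the diagonal has {H,He,Be,C,N} — only B is left for (r4,c4).
row 4 has {He,Li,B}; column 5 has {H,He,Li,B,C,N} — only Be is left for (r4,c5).
row 4 has {He,Li,Be,B}; column 6 has {Be,C,N} — only H is left for (r4,c6).
row 5 has {H,He,Li,Be,C}; column 4 has {Li,Be,B,C} — only N is left for (r5,c4).
row 5 has {H,He,Li,Be,C,N}; column 6 has {H,Be,C,N} — only B is left for (r5,c6).
row 6 has {H,He,Be,N}; column 6 has {H,Be,B,C,N}; the diagonal has {H,He,Be,B,C,N} — only Li is left for (r6,c6).
row 7 has {H,Li,Be,B,C}; column 3 has {H,He,Li,Be} — only N is left for (r7,c3).
row 7 has {H,Li,Be,B,C,N}; column 4 has {Li,Be,B,C,N} — only He is left for (r7,c4).
row 2 has {He,Li,Be,C,N}; column 4 has {He,Li,Be,B,C,N} — only H is left for (r2,c4).
row 3 has {Li,Be,B,C,N}; column 1 has {He,Li,Be} — only H is left for (r3,c1).
row 3 has {H,Li,Be,B,C,N}; column 6 has {H,Li,Be,B,C,N} — only He is left for (r3,c6).
row 4 has {H,He,Li,Be,B}; column 3 has {H,He,Li,Be,N} — only C is left for (r4,c3).
row 6 has {H,He,Li,Be,N}; column 3 has {H,He,Li,Be,C,N} — only B is left for (r6,c3).
row 2 has {H,He,Li,Be,C,N}; column 1 has {H,He,Li,Be} — only B is left for (r2,c1).
row 4 has {H,He,Li,Be,B,C}; column 1 has {H,He,Li,Be,B} — only N is left for (r4,c1).
row 6 has {H,He,Li,Be,B,N}; column 1 has {H,He,Li,Be,B,N} — only C is left for (r6,c1).

He Be H C Li N B / B N Li H He C Be / H B Be Li C He N / N Li C B Be H He / Be C He N H B Li / C He B Be N Li H / Li H N He B Be C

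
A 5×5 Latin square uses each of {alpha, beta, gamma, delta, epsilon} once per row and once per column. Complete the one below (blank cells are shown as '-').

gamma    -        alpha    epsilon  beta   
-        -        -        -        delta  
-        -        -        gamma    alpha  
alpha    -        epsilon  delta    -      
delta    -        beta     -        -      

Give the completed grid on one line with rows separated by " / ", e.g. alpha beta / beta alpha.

gamma delta alpha epsilon beta / epsilon alpha gamma beta delta / beta epsilon delta gamma alpha / alpha beta epsilon delta gamma / delta gamma beta alpha epsilon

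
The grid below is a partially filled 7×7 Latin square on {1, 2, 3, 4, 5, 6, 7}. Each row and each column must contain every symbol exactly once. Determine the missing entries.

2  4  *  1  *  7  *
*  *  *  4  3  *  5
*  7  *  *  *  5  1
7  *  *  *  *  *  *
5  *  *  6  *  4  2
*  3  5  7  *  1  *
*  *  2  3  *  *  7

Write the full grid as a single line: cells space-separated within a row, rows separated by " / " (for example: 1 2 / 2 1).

(r3,c4) = 2
(r4,c4) = 5
(r5,c2) = 1
(r5,c5) = 7
(r7,c6) = 6
(r2,c6) = 2
(r4,c6) = 3
(r5,c3) = 3
(r7,c2) = 5
(r1,c3) = 6
(r1,c5) = 5
(r1,c7) = 3
(r2,c2) = 6
(r3,c3) = 4
(r3,c5) = 6
(r4,c2) = 2
(r4,c3) = 1
(r4,c5) = 4
(r4,c7) = 6
(r6,c5) = 2
(r6,c7) = 4
(r7,c5) = 1
(r2,c1) = 1
(r2,c3) = 7
(r3,c1) = 3
(r6,c1) = 6
(r7,c1) = 4

2 4 6 1 5 7 3 / 1 6 7 4 3 2 5 / 3 7 4 2 6 5 1 / 7 2 1 5 4 3 6 / 5 1 3 6 7 4 2 / 6 3 5 7 2 1 4 / 4 5 2 3 1 6 7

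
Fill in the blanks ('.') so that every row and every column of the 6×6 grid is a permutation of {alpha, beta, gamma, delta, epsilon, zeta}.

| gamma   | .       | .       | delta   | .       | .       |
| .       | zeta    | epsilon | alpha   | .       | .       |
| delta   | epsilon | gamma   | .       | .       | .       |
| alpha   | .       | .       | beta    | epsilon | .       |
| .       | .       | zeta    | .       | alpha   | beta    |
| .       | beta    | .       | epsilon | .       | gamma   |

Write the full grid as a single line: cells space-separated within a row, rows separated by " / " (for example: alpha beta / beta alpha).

gamma alpha beta delta zeta epsilon / beta zeta epsilon alpha gamma delta / delta epsilon gamma zeta beta alpha / alpha gamma delta beta epsilon zeta / epsilon delta zeta gamma alpha beta / zeta beta alpha epsilon delta gamma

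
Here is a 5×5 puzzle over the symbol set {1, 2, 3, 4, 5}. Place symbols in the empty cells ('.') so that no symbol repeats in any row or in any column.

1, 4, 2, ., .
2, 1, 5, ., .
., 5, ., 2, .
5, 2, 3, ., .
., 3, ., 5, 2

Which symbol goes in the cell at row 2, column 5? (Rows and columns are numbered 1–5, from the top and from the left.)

3

(r1,c4) = 3
(r1,c5) = 5
(r2,c4) = 4
(r2,c5) = 3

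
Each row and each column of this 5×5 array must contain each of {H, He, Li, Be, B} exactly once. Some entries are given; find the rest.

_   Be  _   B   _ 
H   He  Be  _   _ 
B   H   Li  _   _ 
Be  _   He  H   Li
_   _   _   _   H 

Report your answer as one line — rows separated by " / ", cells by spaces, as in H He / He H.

Li Be H B He / H He Be Li B / B H Li He Be / Be B He H Li / He Li B Be H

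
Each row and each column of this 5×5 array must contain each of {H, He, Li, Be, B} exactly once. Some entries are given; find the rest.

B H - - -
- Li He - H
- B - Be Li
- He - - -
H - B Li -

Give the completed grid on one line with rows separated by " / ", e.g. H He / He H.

(r1,c4) = He
(r1,c5) = Be
(r2,c1) = Be
(r2,c4) = B
(r3,c1) = He
(r3,c3) = H
(r4,c1) = Li
(r4,c3) = Be
(r4,c4) = H
(r4,c5) = B
(r5,c2) = Be
(r5,c5) = He
(r1,c3) = Li

B H Li He Be / Be Li He B H / He B H Be Li / Li He Be H B / H Be B Li He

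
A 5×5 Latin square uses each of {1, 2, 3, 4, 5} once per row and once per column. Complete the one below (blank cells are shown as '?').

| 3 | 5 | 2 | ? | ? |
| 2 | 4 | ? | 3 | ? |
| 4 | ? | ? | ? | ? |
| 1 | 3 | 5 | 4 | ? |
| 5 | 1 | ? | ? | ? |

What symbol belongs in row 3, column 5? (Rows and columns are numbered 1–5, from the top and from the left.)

(r1,c4): row 1 has {2,3,5}; column 4 has {3,4}, so it must be 1.
(r1,c5): row 1 has {1,2,3,5}; column 5 is empty so far, so it must be 4.
(r2,c3): row 2 has {2,3,4}; column 3 has {2,5}, so it must be 1.
(r2,c5): row 2 has {1,2,3,4}; column 5 has {4}, so it must be 5.
(r3,c2): row 3 has {4}; column 2 has {1,3,4,5}, so it must be 2.
(r3,c3): row 3 has {2,4}; column 3 has {1,2,5}, so it must be 3.
(r3,c4): row 3 has {2,3,4}; column 4 has {1,3,4}, so it must be 5.
(r3,c5): row 3 has {2,3,4,5}; column 5 has {4,5}, so it must be 1.

1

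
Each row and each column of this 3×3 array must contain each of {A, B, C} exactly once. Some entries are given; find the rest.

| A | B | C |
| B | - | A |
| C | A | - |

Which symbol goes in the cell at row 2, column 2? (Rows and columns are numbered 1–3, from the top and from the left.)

C

row 2 has {A,B}; column 2 has {A,B} — only C is left for (r2,c2).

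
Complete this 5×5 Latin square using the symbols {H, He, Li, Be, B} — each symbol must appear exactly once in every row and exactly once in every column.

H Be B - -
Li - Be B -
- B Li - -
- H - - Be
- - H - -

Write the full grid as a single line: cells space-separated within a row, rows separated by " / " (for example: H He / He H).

At row 2, column 2: row 2 has {Li,Be,B}; column 2 has {H,Be,B}; that leaves He.
At row 2, column 5: row 2 has {He,Li,Be,B}; column 5 has {Be}; that leaves H.
At row 3, column 5: row 3 has {Li,B}; column 5 has {H,Be}; that leaves He.
At row 4, column 3: row 4 has {H,Be}; column 3 has {H,Li,Be,B}; that leaves He.
At row 4, column 4: row 4 has {H,He,Be}; column 4 has {B}; that leaves Li.
At row 5, column 2: row 5 has {H}; column 2 has {H,He,Be,B}; that leaves Li.
At row 5, column 5: row 5 has {H,Li}; column 5 has {H,He,Be}; that leaves B.
At row 1, column 4: row 1 has {H,Be,B}; column 4 has {Li,B}; that leaves He.
At row 1, column 5: row 1 has {H,He,Be,B}; column 5 has {H,He,Be,B}; that leaves Li.
At row 3, column 1: row 3 has {He,Li,B}; column 1 has {H,Li}; that leaves Be.
At row 3, column 4: row 3 has {He,Li,Be,B}; column 4 has {He,Li,B}; that leaves H.
At row 4, column 1: row 4 has {H,He,Li,Be}; column 1 has {H,Li,Be}; that leaves B.
At row 5, column 1: row 5 has {H,Li,B}; column 1 has {H,Li,Be,B}; that leaves He.
At row 5, column 4: row 5 has {H,He,Li,B}; column 4 has {H,He,Li,B}; that leaves Be.

H Be B He Li / Li He Be B H / Be B Li H He / B H He Li Be / He Li H Be B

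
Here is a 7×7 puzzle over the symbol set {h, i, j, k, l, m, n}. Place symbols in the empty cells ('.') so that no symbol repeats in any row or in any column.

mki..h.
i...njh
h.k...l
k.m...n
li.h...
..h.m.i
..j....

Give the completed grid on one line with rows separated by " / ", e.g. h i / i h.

m k i n l h j / i m l k n j h / h j k m i n l / k l m j h i n / l i n h j m k / j n h l m k i / n h j i k l m

(r1,c7) = j
(r2,c3) = l
(r5,c3) = n
(r7,c1) = n
(r1,c5) = l
(r2,c2) = m
(r2,c4) = k
(r6,c1) = j
(r1,c4) = n
(r6,c4) = l
(r6,c2) = n
(r6,c6) = k
(r3,c2) = j
(r3,c5) = i
(r5,c6) = m
(r5,c7) = k
(r7,c7) = m
(r3,c4) = m
(r3,c6) = n
(r5,c5) = j
(r7,c4) = i
(r7,c6) = l
(r4,c4) = j
(r4,c5) = h
(r4,c6) = i
(r7,c2) = h
(r7,c5) = k
(r4,c2) = l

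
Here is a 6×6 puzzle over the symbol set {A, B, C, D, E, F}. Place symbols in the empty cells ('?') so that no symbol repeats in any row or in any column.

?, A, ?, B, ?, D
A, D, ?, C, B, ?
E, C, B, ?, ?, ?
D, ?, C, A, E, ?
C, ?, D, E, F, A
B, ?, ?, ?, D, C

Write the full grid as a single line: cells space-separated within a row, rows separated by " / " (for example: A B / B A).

(r1,c1) = F
(r1,c3) = E
(r1,c5) = C
(r2,c3) = F
(r2,c6) = E
(r3,c5) = A
(r3,c6) = F
(r4,c6) = B
(r5,c2) = B
(r6,c3) = A
(r6,c4) = F
(r3,c4) = D
(r4,c2) = F
(r6,c2) = E

F A E B C D / A D F C B E / E C B D A F / D F C A E B / C B D E F A / B E A F D C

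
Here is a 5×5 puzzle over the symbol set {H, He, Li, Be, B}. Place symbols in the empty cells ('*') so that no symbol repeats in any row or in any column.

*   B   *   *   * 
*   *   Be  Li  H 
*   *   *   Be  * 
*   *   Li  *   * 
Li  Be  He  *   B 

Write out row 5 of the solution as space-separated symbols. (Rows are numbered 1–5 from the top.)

Li Be He H B

(r1,c3) = H
(r1,c4) = He
(r2,c2) = He
(r3,c3) = B
(r4,c2) = H
(r4,c4) = B
(r5,c4) = H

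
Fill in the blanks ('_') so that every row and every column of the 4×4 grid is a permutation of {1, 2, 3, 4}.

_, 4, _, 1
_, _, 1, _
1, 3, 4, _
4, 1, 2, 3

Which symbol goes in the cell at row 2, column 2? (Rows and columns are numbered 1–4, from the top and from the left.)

2

At row 1, column 3: row 1 has {1,4}; column 3 has {1,2,4}; that leaves 3.
At row 2, column 2: row 2 has {1}; column 2 has {1,3,4}; that leaves 2.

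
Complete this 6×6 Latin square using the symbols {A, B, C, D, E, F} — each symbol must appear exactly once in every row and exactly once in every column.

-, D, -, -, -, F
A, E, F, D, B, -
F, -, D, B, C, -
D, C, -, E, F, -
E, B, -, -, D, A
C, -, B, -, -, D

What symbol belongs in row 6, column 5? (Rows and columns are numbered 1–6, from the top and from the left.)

E

(r1,c1) = B
(r2,c6) = C
(r3,c2) = A
(r3,c6) = E
(r4,c3) = A
(r4,c6) = B
(r5,c3) = C
(r5,c4) = F
(r6,c2) = F
(r6,c4) = A
(r6,c5) = E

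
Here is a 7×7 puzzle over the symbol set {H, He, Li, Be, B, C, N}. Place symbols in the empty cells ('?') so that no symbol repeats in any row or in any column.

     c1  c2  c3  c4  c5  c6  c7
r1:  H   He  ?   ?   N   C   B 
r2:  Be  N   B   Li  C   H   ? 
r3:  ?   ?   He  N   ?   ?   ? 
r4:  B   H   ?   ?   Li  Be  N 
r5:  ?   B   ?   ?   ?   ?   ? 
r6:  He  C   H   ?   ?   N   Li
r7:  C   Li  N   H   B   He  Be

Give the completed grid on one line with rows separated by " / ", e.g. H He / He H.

H He Li Be N C B / Be N B Li C H He / Li Be He N H B C / B H C He Li Be N / N B Be C He Li H / He C H B Be N Li / C Li N H B He Be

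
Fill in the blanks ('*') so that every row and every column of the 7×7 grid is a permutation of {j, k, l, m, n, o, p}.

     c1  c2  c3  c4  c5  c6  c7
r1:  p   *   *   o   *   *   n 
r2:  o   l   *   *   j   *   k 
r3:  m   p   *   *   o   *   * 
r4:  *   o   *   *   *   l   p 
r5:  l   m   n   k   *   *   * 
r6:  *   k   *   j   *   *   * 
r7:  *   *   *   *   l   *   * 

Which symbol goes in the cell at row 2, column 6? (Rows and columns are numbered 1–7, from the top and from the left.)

(r1,c2) = j
(r5,c5) = p
(r6,c1) = n
(r6,c5) = m
(r7,c2) = n
(r1,c5) = k
(r1,c6) = m
(r4,c5) = n
(r1,c3) = l
(r4,c4) = m
(r7,c4) = p
(r2,c4) = n
(r2,c6) = p

p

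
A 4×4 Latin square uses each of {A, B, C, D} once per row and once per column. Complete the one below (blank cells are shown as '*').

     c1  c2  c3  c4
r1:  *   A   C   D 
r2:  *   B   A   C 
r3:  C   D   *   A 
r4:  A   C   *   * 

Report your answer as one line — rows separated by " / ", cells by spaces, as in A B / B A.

B A C D / D B A C / C D B A / A C D B

(r1,c1) = B
(r2,c1) = D
(r3,c3) = B
(r4,c3) = D
(r4,c4) = B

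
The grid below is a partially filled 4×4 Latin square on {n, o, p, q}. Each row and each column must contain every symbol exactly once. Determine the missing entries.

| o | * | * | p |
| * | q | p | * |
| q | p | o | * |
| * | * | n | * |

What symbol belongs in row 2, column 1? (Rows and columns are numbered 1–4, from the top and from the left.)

n

(r1,c2) = n
(r1,c3) = q
(r2,c1) = n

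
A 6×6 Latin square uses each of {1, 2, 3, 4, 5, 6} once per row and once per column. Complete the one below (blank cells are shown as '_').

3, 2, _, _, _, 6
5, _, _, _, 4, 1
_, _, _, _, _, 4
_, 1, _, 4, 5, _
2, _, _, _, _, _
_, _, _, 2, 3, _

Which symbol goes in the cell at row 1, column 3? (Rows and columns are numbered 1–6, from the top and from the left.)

(r1,c5) = 1
(r4,c1) = 6
(r5,c5) = 6
(r6,c6) = 5
(r1,c4) = 5
(r3,c1) = 1
(r3,c5) = 2
(r5,c6) = 3
(r6,c1) = 4
(r6,c2) = 6
(r6,c3) = 1
(r1,c3) = 4

4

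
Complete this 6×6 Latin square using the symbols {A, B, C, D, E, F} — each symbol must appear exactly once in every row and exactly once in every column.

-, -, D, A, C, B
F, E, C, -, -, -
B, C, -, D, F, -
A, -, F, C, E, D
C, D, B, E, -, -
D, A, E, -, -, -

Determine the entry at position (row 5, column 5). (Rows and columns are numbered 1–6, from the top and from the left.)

A

Cell (r1,c1): row 1 has {A,B,C,D}; column 1 has {A,B,C,D,F} → E.
Cell (r1,c2): row 1 has {A,B,C,D,E}; column 2 has {A,C,D,E} → F.
Cell (r2,c4): row 2 has {C,E,F}; column 4 has {A,C,D,E} → B.
Cell (r2,c6): row 2 has {B,C,E,F}; column 6 has {B,D} → A.
Cell (r3,c3): row 3 has {B,C,D,F}; column 3 has {B,C,D,E,F} → A.
Cell (r3,c6): row 3 has {A,B,C,D,F}; column 6 has {A,B,D} → E.
Cell (r4,c2): row 4 has {A,C,D,E,F}; column 2 has {A,C,D,E,F} → B.
Cell (r5,c5): row 5 has {B,C,D,E}; column 5 has {C,E,F} → A.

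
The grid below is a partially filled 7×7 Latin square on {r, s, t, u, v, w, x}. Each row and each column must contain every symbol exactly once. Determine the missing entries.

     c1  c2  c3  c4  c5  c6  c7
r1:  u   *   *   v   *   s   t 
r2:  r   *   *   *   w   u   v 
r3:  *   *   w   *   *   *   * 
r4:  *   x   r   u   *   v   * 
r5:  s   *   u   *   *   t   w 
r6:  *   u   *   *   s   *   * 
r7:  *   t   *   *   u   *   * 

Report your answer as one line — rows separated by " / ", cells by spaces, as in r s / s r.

u w x v r s t / r s t x w u v / t r w s v x u / w x r u t v s / s v u r x t w / x u v t s w r / v t s w u r x

At row 1, column 3: row 1 has {s,t,u,v}; column 3 has {r,u,w}; that leaves x.
At row 1, column 5: row 1 has {s,t,u,v,x}; column 5 has {s,u,w}; that leaves r.
At row 2, column 2: row 2 has {r,u,v,w}; column 2 has {t,u,x}; that leaves s.
At row 2, column 3: row 2 has {r,s,u,v,w}; column 3 has {r,u,w,x}; that leaves t.
At row 2, column 4: row 2 has {r,s,t,u,v,w}; column 4 has {u,v}; that leaves x.
At row 4, column 5: row 4 has {r,u,v,x}; column 5 has {r,s,u,w}; that leaves t.
At row 4, column 7: row 4 has {r,t,u,v,x}; column 7 has {t,v,w}; that leaves s.
At row 5, column 4: row 5 has {s,t,u,w}; column 4 has {u,v,x}; that leaves r.
At row 6, column 3: row 6 has {s,u}; column 3 has {r,t,u,w,x}; that leaves v.
At row 7, column 3: row 7 has {t,u}; column 3 has {r,t,u,v,w,x}; that leaves s.
At row 7, column 4: row 7 has {s,t,u}; column 4 has {r,u,v,x}; that leaves w.
At row 1, column 2: row 1 has {r,s,t,u,v,x}; column 2 has {s,t,u,x}; that leaves w.
At row 4, column 1: row 4 has {r,s,t,u,v,x}; column 1 has {r,s,u}; that leaves w.
At row 5, column 2: row 5 has {r,s,t,u,w}; column 2 has {s,t,u,w,x}; that leaves v.
At row 5, column 5: row 5 has {r,s,t,u,v,w}; column 5 has {r,s,t,u,w}; that leaves x.
At row 6, column 4: row 6 has {s,u,v}; column 4 has {r,u,v,w,x}; that leaves t.
At row 3, column 2: row 3 has {w}; column 2 has {s,t,u,v,w,x}; that leaves r.
At row 3, column 4: row 3 has {r,w}; column 4 has {r,t,u,v,w,x}; that leaves s.
At row 3, column 5: row 3 has {r,s,w}; column 5 has {r,s,t,u,w,x}; that leaves v.
At row 3, column 6: row 3 has {r,s,v,w}; column 6 has {s,t,u,v}; that leaves x.
At row 3, column 7: row 3 has {r,s,v,w,x}; column 7 has {s,t,v,w}; that leaves u.
At row 6, column 1: row 6 has {s,t,u,v}; column 1 has {r,s,u,w}; that leaves x.
At row 6, column 7: row 6 has {s,t,u,v,x}; column 7 has {s,t,u,v,w}; that leaves r.
At row 7, column 1: row 7 has {s,t,u,w}; column 1 has {r,s,u,w,x}; that leaves v.
At row 7, column 6: row 7 has {s,t,u,v,w}; column 6 has {s,t,u,v,x}; that leaves r.
At row 7, column 7: row 7 has {r,s,t,u,v,w}; column 7 has {r,s,t,u,v,w}; that leaves x.
At row 3, column 1: row 3 has {r,s,u,v,w,x}; column 1 has {r,s,u,v,w,x}; that leaves t.
At row 6, column 6: row 6 has {r,s,t,u,v,x}; column 6 has {r,s,t,u,v,x}; that leaves w.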